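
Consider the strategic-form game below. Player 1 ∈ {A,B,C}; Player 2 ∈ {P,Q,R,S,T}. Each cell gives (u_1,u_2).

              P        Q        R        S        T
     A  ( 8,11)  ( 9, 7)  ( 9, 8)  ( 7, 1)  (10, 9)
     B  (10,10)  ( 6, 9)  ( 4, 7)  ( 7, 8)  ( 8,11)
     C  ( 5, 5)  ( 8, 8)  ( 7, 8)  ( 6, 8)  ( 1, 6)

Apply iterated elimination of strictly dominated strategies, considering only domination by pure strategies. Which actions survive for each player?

P1 drop C (A beats it: P:8>5 Q:9>8 R:9>7 S:7>6 T:10>1)
P2 drop Q (P beats it: A:11>7 B:10>9)
P2 drop R (P beats it: A:11>8 B:10>7)
P2 drop S (P beats it: A:11>1 B:10>8)
P1→{A,B} P2→{P,T}

IESDS → P1:{A,B} P2:{P,T}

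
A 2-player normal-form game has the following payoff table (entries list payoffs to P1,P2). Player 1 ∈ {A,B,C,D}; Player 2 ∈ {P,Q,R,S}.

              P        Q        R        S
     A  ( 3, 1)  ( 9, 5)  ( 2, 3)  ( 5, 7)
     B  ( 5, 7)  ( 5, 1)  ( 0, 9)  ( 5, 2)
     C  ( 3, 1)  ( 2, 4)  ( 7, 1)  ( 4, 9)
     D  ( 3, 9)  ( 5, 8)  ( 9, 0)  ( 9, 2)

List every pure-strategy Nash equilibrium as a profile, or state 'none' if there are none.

(A,P): not NE [P1→B gives 5>3; P2→S gives 7>1]
(A,Q): not NE [P2→S gives 7>5]
(A,R): not NE [P1→D gives 9>2; P2→S gives 7>3]
(A,S): not NE [P1→D gives 9>5]
(B,P): not NE [P2→R gives 9>7]
(B,Q): not NE [P1→A gives 9>5; P2→R gives 9>1]
(B,R): not NE [P1→D gives 9>0]
(B,S): not NE [P1→D gives 9>5; P2→R gives 9>2]
(C,P): not NE [P1→B gives 5>3; P2→S gives 9>1]
(C,Q): not NE [P1→A gives 9>2; P2→S gives 9>4]
(C,R): not NE [P1→D gives 9>7; P2→S gives 9>1]
(C,S): not NE [P1→D gives 9>4]
(D,P): not NE [P1→B gives 5>3]
(D,Q): not NE [P1→A gives 9>5; P2→P gives 9>8]
(D,R): not NE [P2→P gives 9>0]
(D,S): not NE [P2→P gives 9>2]

PSNE: ∅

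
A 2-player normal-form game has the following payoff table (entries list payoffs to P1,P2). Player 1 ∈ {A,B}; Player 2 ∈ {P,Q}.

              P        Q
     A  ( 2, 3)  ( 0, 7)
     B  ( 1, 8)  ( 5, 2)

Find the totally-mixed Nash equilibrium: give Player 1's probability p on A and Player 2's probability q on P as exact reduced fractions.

P1 mixes 3/5 on A; P2 mixes 5/6 on P

P1 indiff ⇒ q·2+(1-q)·0 = q·1+(1-q)·5 ⇒ q(1) = (1-q)(5) ⇒ q = 5/6
P2 indiff ⇒ p·3+(1-p)·8 = p·7+(1-p)·2 ⇒ p(-4) = (1-p)(-6) ⇒ p = 3/5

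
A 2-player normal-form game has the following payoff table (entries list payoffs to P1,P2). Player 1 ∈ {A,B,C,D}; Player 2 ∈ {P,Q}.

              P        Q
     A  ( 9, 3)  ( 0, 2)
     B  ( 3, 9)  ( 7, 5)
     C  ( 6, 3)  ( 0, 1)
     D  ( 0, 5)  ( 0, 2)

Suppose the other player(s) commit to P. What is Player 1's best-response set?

P1 best: {A}

u_1(A vs P) = 9
u_1(B vs P) = 3
u_1(C vs P) = 6
u_1(D vs P) = 0
max payoff 9 at {A}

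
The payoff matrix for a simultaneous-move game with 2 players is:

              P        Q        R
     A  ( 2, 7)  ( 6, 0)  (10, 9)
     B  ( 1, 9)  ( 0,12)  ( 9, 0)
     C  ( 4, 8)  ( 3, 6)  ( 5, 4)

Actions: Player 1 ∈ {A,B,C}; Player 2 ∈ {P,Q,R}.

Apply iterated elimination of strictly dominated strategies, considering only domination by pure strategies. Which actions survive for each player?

P1 drop B (A beats it: P:2>1 Q:6>0 R:10>9)
P2 drop Q (P beats it: A:7>0 C:8>6)
P1→{A,C} P2→{P,R}

IESDS → P1:{A,C} P2:{P,R}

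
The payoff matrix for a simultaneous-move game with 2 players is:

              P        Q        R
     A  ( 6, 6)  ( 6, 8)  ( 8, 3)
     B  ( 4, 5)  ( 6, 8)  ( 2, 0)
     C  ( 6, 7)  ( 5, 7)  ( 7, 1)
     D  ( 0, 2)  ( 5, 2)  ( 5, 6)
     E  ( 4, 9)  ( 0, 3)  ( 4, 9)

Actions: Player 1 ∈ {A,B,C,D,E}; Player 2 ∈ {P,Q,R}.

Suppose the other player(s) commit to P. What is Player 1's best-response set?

u_1(A vs P) = 6
u_1(B vs P) = 4
u_1(C vs P) = 6
u_1(D vs P) = 0
u_1(E vs P) = 4
max payoff 6 at {A,C}

argmax u_1 = {A,C}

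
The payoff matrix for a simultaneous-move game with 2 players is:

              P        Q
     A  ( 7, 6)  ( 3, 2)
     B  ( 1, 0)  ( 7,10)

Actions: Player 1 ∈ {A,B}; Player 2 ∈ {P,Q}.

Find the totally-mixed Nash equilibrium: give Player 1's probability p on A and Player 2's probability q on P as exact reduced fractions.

p=5/7, q=2/5

P1 indiff ⇒ q·7+(1-q)·3 = q·1+(1-q)·7 ⇒ q(6) = (1-q)(4) ⇒ q = 2/5
P2 indiff ⇒ p·6+(1-p)·0 = p·2+(1-p)·10 ⇒ p(4) = (1-p)(10) ⇒ p = 5/7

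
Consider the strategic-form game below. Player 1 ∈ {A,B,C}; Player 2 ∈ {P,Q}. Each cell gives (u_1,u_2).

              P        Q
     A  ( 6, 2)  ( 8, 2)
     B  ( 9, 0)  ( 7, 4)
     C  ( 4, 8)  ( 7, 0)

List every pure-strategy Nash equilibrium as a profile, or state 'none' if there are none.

(A,P): not NE [P1→B gives 9>6]
(A,Q): NE
(B,P): not NE [P2→Q gives 4>0]
(B,Q): not NE [P1→A gives 8>7]
(C,P): not NE [P1→B gives 9>4]
(C,Q): not NE [P1→A gives 8>7; P2→P gives 8>0]

NE set: (A,Q)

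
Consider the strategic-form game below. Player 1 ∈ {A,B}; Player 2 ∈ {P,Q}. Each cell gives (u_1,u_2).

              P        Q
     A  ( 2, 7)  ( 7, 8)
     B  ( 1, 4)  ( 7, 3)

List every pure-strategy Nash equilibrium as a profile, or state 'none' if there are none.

Nash profiles: (A,Q)

(A,P): not NE [P2→Q gives 8>7]
(A,Q): NE
(B,P): not NE [P1→A gives 2>1]
(B,Q): not NE [P2→P gives 4>3]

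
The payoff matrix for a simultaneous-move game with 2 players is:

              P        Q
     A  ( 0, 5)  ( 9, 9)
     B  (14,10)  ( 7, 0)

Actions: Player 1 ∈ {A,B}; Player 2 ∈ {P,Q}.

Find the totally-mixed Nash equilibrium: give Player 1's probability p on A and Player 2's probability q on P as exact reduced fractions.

P1 indiff ⇒ q·0+(1-q)·9 = q·14+(1-q)·7 ⇒ q(-14) = (1-q)(-2) ⇒ q = 1/8
P2 indiff ⇒ p·5+(1-p)·10 = p·9+(1-p)·0 ⇒ p(-4) = (1-p)(-10) ⇒ p = 5/7

p=5/7, q=1/8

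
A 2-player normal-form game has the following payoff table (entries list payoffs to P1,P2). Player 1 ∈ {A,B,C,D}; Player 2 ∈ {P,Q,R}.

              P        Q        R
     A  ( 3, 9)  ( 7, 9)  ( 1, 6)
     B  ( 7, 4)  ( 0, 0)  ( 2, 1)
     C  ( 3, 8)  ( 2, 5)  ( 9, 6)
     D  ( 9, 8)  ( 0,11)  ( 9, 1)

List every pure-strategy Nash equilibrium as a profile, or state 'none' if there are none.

(A,P): not NE [P1→D gives 9>3]
(A,Q): NE
(A,R): not NE [P1→D gives 9>1; P2→Q gives 9>6]
(B,P): not NE [P1→D gives 9>7]
(B,Q): not NE [P1→A gives 7>0; P2→P gives 4>0]
(B,R): not NE [P1→D gives 9>2; P2→P gives 4>1]
(C,P): not NE [P1→D gives 9>3]
(C,Q): not NE [P1→A gives 7>2; P2→P gives 8>5]
(C,R): not NE [P2→P gives 8>6]
(D,P): not NE [P2→Q gives 11>8]
(D,Q): not NE [P1→A gives 7>0]
(D,R): not NE [P2→Q gives 11>1]

PSNE = {(A,Q)}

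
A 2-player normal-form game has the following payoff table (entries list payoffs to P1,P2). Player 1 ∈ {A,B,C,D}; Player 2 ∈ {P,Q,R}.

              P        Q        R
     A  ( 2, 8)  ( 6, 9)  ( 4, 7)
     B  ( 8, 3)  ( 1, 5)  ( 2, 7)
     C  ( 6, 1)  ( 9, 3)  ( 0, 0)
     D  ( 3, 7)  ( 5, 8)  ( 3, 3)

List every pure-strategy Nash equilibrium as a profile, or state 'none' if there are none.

(A,P): not NE [P1→B gives 8>2; P2→Q gives 9>8]
(A,Q): not NE [P1→C gives 9>6]
(A,R): not NE [P2→Q gives 9>7]
(B,P): not NE [P2→R gives 7>3]
(B,Q): not NE [P1→C gives 9>1; P2→R gives 7>5]
(B,R): not NE [P1→A gives 4>2]
(C,P): not NE [P1→B gives 8>6; P2→Q gives 3>1]
(C,Q): NE
(C,R): not NE [P1→A gives 4>0; P2→Q gives 3>0]
(D,P): not NE [P1→B gives 8>3; P2→Q gives 8>7]
(D,Q): not NE [P1→C gives 9>5]
(D,R): not NE [P1→A gives 4>3; P2→Q gives 8>3]

NE set: (C,Q)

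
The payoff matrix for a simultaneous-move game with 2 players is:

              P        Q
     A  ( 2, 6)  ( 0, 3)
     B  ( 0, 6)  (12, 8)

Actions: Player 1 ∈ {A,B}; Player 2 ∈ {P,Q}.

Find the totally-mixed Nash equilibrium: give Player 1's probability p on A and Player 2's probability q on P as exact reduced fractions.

p=2/5, q=6/7

P1 indiff ⇒ q·2+(1-q)·0 = q·0+(1-q)·12 ⇒ q(2) = (1-q)(12) ⇒ q = 6/7
P2 indiff ⇒ p·6+(1-p)·6 = p·3+(1-p)·8 ⇒ p(3) = (1-p)(2) ⇒ p = 2/5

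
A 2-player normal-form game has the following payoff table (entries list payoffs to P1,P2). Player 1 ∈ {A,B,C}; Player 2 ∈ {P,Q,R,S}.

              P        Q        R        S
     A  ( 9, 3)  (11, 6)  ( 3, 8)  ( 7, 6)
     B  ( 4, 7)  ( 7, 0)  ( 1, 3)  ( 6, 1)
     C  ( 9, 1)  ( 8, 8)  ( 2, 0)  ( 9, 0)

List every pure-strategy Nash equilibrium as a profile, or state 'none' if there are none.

(A,P): not NE [P2→R gives 8>3]
(A,Q): not NE [P2→R gives 8>6]
(A,R): NE
(A,S): not NE [P1→C gives 9>7; P2→R gives 8>6]
(B,P): not NE [P1→C gives 9>4]
(B,Q): not NE [P1→A gives 11>7; P2→P gives 7>0]
(B,R): not NE [P1→A gives 3>1; P2→P gives 7>3]
(B,S): not NE [P1→C gives 9>6; P2→P gives 7>1]
(C,P): not NE [P2→Q gives 8>1]
(C,Q): not NE [P1→A gives 11>8]
(C,R): not NE [P1→A gives 3>2; P2→Q gives 8>0]
(C,S): not NE [P2→Q gives 8>0]

Nash profiles: (A,R)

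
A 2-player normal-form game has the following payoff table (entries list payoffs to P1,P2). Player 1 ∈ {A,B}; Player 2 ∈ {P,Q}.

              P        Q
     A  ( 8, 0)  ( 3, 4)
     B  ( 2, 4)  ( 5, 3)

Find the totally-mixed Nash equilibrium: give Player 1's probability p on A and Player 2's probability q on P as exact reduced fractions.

P1 indiff ⇒ q·8+(1-q)·3 = q·2+(1-q)·5 ⇒ q(6) = (1-q)(2) ⇒ q = 1/4
P2 indiff ⇒ p·0+(1-p)·4 = p·4+(1-p)·3 ⇒ p(-4) = (1-p)(-1) ⇒ p = 1/5

(p,q) = (1/5, 1/4)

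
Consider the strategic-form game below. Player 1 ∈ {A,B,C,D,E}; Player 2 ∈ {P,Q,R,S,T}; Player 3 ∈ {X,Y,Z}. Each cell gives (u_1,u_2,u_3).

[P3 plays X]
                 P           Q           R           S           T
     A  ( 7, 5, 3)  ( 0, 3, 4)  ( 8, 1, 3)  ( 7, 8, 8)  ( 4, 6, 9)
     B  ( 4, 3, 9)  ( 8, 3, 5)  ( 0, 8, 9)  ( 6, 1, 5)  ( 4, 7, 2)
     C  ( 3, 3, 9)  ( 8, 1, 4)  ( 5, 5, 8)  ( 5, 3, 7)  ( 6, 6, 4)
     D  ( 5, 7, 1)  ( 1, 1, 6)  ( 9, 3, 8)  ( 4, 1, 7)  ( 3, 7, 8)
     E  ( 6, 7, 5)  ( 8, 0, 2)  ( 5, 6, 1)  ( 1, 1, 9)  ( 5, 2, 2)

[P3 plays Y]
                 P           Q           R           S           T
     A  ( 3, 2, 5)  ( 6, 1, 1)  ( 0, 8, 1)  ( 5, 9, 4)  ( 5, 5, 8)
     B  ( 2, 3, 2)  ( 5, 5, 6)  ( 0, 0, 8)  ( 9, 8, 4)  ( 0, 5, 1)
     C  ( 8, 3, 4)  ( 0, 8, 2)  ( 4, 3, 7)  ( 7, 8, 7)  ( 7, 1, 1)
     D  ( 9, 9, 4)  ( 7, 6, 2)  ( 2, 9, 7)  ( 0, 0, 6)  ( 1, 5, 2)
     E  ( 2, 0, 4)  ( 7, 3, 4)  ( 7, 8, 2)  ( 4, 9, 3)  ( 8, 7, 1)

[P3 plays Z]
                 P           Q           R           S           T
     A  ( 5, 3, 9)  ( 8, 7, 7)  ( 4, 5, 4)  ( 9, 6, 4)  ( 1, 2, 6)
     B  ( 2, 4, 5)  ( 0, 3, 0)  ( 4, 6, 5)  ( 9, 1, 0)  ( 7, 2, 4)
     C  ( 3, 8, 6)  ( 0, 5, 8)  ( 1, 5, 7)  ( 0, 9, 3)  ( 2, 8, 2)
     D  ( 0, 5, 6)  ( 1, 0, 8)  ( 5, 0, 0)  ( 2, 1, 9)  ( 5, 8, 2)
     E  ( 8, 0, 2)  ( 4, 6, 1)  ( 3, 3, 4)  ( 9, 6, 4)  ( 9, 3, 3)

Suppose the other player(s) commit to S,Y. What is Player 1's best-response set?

argmax u_1 = {B}

u_1(A vs S,Y) = 5
u_1(B vs S,Y) = 9
u_1(C vs S,Y) = 7
u_1(D vs S,Y) = 0
u_1(E vs S,Y) = 4
max payoff 9 at {B}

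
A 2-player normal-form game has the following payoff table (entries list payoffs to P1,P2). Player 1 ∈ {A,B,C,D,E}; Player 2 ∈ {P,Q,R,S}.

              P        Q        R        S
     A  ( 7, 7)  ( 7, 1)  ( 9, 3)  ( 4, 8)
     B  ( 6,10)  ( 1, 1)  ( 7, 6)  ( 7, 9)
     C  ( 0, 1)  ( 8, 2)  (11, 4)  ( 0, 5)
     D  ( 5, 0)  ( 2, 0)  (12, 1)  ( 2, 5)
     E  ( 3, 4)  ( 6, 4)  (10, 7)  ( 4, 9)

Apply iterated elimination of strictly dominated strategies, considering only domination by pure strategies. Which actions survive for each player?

P2 drop Q (R beats it: A:3>1 B:6>1 C:4>2 D:1>0 E:7>4)
P1 drop C (D beats it: P:5>0 R:12>11 S:2>0)
P2 drop R (S beats it: A:8>3 B:9>6 D:5>1 E:9>7)
P1 drop D (A beats it: P:7>5 S:4>2)
P1 drop E (B beats it: P:6>3 S:7>4)
P1→{A,B} P2→{P,S}

IESDS → P1:{A,B} P2:{P,S}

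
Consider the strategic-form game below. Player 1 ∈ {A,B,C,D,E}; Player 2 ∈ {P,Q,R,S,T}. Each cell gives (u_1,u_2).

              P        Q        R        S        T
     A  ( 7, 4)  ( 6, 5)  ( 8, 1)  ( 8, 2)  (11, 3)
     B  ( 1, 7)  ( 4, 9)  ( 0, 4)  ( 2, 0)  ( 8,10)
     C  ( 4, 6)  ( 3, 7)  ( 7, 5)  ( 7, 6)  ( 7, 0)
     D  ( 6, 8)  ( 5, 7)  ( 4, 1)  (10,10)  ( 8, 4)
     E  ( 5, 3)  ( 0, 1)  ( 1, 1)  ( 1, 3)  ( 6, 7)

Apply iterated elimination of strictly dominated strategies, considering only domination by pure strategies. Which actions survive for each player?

Remaining: P1:{A,D} P2:{P,Q,S}

P1 drop B (A beats it: P:7>1 Q:6>4 R:8>0 S:8>2 T:11>8)
P1 drop C (A beats it: P:7>4 Q:6>3 R:8>7 S:8>7 T:11>7)
P1 drop E (A beats it: P:7>5 Q:6>0 R:8>1 S:8>1 T:11>6)
P2 drop R (P beats it: A:4>1 D:8>1)
P2 drop T (P beats it: A:4>3 D:8>4)
P1→{A,D} P2→{P,Q,S}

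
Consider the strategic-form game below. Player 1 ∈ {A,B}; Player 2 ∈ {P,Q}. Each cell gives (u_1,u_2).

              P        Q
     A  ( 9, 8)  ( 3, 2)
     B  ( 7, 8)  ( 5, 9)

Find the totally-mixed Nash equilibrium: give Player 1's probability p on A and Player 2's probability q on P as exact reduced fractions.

(p,q) = (1/7, 1/2)

P1 indiff ⇒ q·9+(1-q)·3 = q·7+(1-q)·5 ⇒ q(2) = (1-q)(2) ⇒ q = 1/2
P2 indiff ⇒ p·8+(1-p)·8 = p·2+(1-p)·9 ⇒ p(6) = (1-p)(1) ⇒ p = 1/7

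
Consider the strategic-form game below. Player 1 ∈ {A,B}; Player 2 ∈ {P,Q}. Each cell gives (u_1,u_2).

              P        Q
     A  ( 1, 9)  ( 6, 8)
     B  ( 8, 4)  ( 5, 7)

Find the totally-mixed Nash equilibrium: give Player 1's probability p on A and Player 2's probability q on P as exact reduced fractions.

P1 mixes 3/4 on A; P2 mixes 1/8 on P

P1 indiff ⇒ q·1+(1-q)·6 = q·8+(1-q)·5 ⇒ q(-7) = (1-q)(-1) ⇒ q = 1/8
P2 indiff ⇒ p·9+(1-p)·4 = p·8+(1-p)·7 ⇒ p(1) = (1-p)(3) ⇒ p = 3/4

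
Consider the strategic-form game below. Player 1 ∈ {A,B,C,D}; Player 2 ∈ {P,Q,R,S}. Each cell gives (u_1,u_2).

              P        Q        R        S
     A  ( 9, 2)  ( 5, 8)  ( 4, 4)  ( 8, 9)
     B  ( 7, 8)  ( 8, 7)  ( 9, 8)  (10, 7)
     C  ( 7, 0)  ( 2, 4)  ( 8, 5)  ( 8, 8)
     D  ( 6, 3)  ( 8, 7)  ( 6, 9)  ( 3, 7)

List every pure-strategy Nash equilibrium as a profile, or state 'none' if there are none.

(A,P): not NE [P2→S gives 9>2]
(A,Q): not NE [P1→D gives 8>5; P2→S gives 9>8]
(A,R): not NE [P1→B gives 9>4; P2→S gives 9>4]
(A,S): not NE [P1→B gives 10>8]
(B,P): not NE [P1→A gives 9>7]
(B,Q): not NE [P2→R gives 8>7]
(B,R): NE
(B,S): not NE [P2→R gives 8>7]
(C,P): not NE [P1→A gives 9>7; P2→S gives 8>0]
(C,Q): not NE [P1→D gives 8>2; P2→S gives 8>4]
(C,R): not NE [P1→B gives 9>8; P2→S gives 8>5]
(C,S): not NE [P1→B gives 10>8]
(D,P): not NE [P1→A gives 9>6; P2→R gives 9>3]
(D,Q): not NE [P2→R gives 9>7]
(D,R): not NE [P1→B gives 9>6]
(D,S): not NE [P1→B gives 10>3; P2→R gives 9>7]

NE set: (B,R)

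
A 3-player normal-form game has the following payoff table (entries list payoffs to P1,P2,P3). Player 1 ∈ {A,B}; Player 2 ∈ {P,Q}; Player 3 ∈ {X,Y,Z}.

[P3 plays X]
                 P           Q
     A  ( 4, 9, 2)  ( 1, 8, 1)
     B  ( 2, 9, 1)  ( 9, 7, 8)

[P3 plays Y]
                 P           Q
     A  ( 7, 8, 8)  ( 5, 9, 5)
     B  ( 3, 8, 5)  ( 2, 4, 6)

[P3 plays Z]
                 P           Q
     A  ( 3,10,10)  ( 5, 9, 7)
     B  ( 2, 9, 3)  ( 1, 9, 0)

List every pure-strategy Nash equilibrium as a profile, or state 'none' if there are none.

(A,P,X): not NE [P3→Z gives 10>2]
(A,P,Y): not NE [P2→Q gives 9>8; P3→Z gives 10>8]
(A,P,Z): NE
(A,Q,X): not NE [P1→B gives 9>1; P2→P gives 9>8; P3→Z gives 7>1]
(A,Q,Y): not NE [P3→Z gives 7>5]
(A,Q,Z): not NE [P2→P gives 10>9]
(B,P,X): not NE [P1→A gives 4>2; P3→Y gives 5>1]
(B,P,Y): not NE [P1→A gives 7>3]
(B,P,Z): not NE [P1→A gives 3>2; P3→Y gives 5>3]
(B,Q,X): not NE [P2→P gives 9>7]
(B,Q,Y): not NE [P1→A gives 5>2; P2→P gives 8>4; P3→X gives 8>6]
(B,Q,Z): not NE [P1→A gives 5>1; P3→X gives 8>0]

PSNE = {(A,P,Z)}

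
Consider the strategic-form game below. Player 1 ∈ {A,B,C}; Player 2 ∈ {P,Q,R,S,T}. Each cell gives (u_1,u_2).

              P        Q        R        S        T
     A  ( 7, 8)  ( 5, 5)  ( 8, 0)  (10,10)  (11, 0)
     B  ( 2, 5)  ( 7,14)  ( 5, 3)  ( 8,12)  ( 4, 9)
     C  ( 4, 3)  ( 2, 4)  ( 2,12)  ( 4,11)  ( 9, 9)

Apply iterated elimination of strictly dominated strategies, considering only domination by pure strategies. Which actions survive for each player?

Remaining: P1:{A,B} P2:{Q,S}

P1 drop C (A beats it: P:7>4 Q:5>2 R:8>2 S:10>4 T:11>9)
P2 drop P (S beats it: A:10>8 B:12>5)
P2 drop R (Q beats it: A:5>0 B:14>3)
P2 drop T (Q beats it: A:5>0 B:14>9)
P1→{A,B} P2→{Q,S}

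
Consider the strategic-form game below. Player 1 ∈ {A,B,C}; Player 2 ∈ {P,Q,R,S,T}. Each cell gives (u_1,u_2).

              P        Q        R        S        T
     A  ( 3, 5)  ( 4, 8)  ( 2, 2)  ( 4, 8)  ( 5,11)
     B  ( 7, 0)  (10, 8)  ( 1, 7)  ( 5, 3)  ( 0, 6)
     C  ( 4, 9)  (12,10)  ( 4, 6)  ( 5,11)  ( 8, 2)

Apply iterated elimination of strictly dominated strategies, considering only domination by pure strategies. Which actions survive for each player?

P1 drop A (C beats it: P:4>3 Q:12>4 R:4>2 S:5>4 T:8>5)
P2 drop P (Q beats it: B:8>0 C:10>9)
P2 drop R (Q beats it: B:8>7 C:10>6)
P2 drop T (Q beats it: B:8>6 C:10>2)
P1→{B,C} P2→{Q,S}

IESDS → P1:{B,C} P2:{Q,S}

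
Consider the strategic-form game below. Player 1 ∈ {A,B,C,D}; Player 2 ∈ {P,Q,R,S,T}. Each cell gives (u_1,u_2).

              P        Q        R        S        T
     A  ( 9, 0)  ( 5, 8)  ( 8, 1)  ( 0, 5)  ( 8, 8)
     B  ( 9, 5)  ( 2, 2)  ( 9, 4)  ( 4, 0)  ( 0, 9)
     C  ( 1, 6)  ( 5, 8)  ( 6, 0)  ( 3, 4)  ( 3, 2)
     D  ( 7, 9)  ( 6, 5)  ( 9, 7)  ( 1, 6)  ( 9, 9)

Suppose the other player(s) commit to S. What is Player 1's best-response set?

P1 best: {B}

u_1(A vs S) = 0
u_1(B vs S) = 4
u_1(C vs S) = 3
u_1(D vs S) = 1
max payoff 4 at {B}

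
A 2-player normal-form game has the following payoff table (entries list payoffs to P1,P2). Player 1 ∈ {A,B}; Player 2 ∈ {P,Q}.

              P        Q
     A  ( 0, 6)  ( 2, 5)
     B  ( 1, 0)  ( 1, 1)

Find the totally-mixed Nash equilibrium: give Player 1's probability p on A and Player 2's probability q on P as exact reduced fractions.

P1 indiff ⇒ q·0+(1-q)·2 = q·1+(1-q)·1 ⇒ q(-1) = (1-q)(-1) ⇒ q = 1/2
P2 indiff ⇒ p·6+(1-p)·0 = p·5+(1-p)·1 ⇒ p(1) = (1-p)(1) ⇒ p = 1/2

P1 mixes 1/2 on A; P2 mixes 1/2 on P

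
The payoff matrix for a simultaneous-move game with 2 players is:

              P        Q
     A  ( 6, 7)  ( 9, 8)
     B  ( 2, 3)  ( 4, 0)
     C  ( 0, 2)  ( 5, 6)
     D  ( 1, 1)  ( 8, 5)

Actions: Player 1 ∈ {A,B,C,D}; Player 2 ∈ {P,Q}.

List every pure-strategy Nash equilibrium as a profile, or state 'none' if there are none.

(A,P): not NE [P2→Q gives 8>7]
(A,Q): NE
(B,P): not NE [P1→A gives 6>2]
(B,Q): not NE [P1→A gives 9>4; P2→P gives 3>0]
(C,P): not NE [P1→A gives 6>0; P2→Q gives 6>2]
(C,Q): not NE [P1→A gives 9>5]
(D,P): not NE [P1→A gives 6>1; P2→Q gives 5>1]
(D,Q): not NE [P1→A gives 9>8]

NE set: (A,Q)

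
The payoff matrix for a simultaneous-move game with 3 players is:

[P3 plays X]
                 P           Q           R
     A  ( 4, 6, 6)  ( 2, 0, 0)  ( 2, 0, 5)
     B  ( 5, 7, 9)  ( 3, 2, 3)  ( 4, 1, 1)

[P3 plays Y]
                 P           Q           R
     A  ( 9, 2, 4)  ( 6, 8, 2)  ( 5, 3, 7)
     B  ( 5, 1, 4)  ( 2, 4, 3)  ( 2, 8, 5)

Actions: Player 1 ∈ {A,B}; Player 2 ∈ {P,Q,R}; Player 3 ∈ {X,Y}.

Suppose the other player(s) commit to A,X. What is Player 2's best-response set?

u_2(P vs A,X) = 6
u_2(Q vs A,X) = 0
u_2(R vs A,X) = 0
max payoff 6 at {P}

P2 best: {P}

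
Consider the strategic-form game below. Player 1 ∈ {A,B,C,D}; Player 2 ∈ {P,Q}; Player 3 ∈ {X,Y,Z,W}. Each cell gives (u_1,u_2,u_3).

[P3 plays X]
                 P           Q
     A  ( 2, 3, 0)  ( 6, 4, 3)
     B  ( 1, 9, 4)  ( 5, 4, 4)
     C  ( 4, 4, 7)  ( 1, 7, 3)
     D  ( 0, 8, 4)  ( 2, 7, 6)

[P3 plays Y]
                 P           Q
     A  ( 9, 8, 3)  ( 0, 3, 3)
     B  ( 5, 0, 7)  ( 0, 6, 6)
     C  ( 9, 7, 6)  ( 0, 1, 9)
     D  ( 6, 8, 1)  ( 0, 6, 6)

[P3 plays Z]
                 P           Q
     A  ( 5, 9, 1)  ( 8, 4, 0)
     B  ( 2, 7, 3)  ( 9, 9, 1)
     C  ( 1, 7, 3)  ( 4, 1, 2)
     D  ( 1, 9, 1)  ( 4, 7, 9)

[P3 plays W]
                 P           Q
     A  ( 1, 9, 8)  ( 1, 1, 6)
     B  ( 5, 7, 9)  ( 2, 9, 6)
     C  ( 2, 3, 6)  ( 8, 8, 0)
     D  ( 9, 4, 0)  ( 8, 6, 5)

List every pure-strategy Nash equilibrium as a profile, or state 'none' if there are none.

Nash profiles: (B,Q,Y)

(A,P,X): not NE [P1→C gives 4>2; P2→Q gives 4>3; P3→W gives 8>0]
(A,P,Y): not NE [P3→W gives 8>3]
(A,P,Z): not NE [P3→W gives 8>1]
(A,P,W): not NE [P1→D gives 9>1]
(A,Q,X): not NE [P3→W gives 6>3]
(A,Q,Y): not NE [P2→P gives 8>3; P3→W gives 6>3]
(A,Q,Z): not NE [P1→B gives 9>8; P2→P gives 9>4; P3→W gives 6>0]
(A,Q,W): not NE [P1→D gives 8>1; P2→P gives 9>1]
(B,P,X): not NE [P1→C gives 4>1; P3→W gives 9>4]
(B,P,Y): not NE [P1→C gives 9>5; P2→Q gives 6>0; P3→W gives 9>7]
(B,P,Z): not NE [P1→A gives 5>2; P2→Q gives 9>7; P3→W gives 9>3]
(B,P,W): not NE [P1→D gives 9>5; P2→Q gives 9>7]
(B,Q,X): not NE [P1→A gives 6>5; P2→P gives 9>4; P3→W gives 6>4]
(B,Q,Y): NE
(B,Q,Z): not NE [P3→W gives 6>1]
(B,Q,W): not NE [P1→D gives 8>2]
(C,P,X): not NE [P2→Q gives 7>4]
(C,P,Y): not NE [P3→X gives 7>6]
(C,P,Z): not NE [P1→A gives 5>1; P3→X gives 7>3]
(C,P,W): not NE [P1→D gives 9>2; P2→Q gives 8>3; P3→X gives 7>6]
(C,Q,X): not NE [P1→A gives 6>1; P3→Y gives 9>3]
(C,Q,Y): not NE [P2→P gives 7>1]
(C,Q,Z): not NE [P1→B gives 9>4; P2→P gives 7>1; P3→Y gives 9>2]
(C,Q,W): not NE [P3→Y gives 9>0]
(D,P,X): not NE [P1→C gives 4>0]
(D,P,Y): not NE [P1→C gives 9>6; P3→X gives 4>1]
(D,P,Z): not NE [P1→A gives 5>1; P3→X gives 4>1]
(D,P,W): not NE [P2→Q gives 6>4; P3→X gives 4>0]
(D,Q,X): not NE [P1→A gives 6>2; P2→P gives 8>7; P3→Z gives 9>6]
(D,Q,Y): not NE [P2→P gives 8>6; P3→Z gives 9>6]
(D,Q,Z): not NE [P1→B gives 9>4; P2→P gives 9>7]
(D,Q,W): not NE [P3→Z gives 9>5]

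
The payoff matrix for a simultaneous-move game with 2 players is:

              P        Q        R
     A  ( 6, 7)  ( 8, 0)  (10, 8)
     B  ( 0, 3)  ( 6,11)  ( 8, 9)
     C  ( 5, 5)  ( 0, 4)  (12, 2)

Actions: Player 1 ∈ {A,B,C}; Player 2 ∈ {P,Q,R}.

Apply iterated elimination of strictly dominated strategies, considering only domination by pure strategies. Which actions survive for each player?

P1 drop B (A beats it: P:6>0 Q:8>6 R:10>8)
P2 drop Q (P beats it: A:7>0 C:5>4)
P1→{A,C} P2→{P,R}

IESDS → P1:{A,C} P2:{P,R}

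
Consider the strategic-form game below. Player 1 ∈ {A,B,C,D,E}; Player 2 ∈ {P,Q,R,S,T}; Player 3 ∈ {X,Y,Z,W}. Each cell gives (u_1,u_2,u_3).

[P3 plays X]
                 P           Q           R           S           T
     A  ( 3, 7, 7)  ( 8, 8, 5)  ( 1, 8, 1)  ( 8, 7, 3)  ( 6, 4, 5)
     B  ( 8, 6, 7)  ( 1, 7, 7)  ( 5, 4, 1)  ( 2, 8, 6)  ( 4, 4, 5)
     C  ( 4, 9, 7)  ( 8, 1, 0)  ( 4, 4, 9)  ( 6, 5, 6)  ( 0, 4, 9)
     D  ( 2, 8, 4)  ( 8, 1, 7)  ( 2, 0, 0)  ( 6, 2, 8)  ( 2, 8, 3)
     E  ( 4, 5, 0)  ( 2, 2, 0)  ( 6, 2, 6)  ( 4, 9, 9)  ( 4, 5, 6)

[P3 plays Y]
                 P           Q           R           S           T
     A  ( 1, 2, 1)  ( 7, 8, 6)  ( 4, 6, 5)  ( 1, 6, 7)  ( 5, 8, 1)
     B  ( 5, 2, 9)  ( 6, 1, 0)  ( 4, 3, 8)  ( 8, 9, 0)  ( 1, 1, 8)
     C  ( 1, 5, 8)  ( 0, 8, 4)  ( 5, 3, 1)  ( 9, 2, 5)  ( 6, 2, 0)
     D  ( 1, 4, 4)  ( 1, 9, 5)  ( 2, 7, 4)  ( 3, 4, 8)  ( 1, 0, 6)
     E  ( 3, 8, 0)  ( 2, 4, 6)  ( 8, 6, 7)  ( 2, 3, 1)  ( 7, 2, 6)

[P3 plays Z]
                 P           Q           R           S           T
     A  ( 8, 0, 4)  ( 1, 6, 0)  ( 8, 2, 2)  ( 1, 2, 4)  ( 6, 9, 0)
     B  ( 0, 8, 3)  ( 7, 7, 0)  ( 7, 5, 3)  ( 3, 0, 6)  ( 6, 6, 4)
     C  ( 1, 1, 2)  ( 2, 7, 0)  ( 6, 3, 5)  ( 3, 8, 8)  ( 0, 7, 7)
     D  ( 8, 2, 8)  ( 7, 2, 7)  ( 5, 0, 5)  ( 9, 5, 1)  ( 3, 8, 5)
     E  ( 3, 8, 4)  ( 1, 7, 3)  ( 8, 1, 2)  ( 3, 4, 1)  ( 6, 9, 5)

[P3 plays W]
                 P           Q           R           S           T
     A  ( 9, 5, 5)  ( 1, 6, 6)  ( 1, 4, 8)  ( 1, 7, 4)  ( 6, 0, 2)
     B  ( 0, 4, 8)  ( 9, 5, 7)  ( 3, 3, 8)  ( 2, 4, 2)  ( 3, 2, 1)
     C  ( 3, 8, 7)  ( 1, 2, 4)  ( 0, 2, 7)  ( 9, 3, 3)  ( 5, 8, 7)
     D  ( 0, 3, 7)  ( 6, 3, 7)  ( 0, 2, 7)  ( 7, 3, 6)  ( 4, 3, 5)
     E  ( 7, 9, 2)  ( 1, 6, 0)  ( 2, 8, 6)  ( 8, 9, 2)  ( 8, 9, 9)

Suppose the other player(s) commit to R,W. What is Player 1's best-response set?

BR_1 = {B}

u_1(A vs R,W) = 1
u_1(B vs R,W) = 3
u_1(C vs R,W) = 0
u_1(D vs R,W) = 0
u_1(E vs R,W) = 2
max payoff 3 at {B}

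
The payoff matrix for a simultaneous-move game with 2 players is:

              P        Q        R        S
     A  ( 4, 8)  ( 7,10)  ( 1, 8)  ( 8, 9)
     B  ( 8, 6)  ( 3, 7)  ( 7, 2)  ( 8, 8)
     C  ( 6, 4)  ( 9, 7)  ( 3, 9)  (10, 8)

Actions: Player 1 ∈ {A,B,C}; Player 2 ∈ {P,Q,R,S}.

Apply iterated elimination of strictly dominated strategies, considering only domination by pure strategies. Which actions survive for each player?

P1 drop A (C beats it: P:6>4 Q:9>7 R:3>1 S:10>8)
P2 drop P (Q beats it: B:7>6 C:7>4)
P2 drop Q (S beats it: B:8>7 C:8>7)
P1→{B,C} P2→{R,S}

Remaining: P1:{B,C} P2:{R,S}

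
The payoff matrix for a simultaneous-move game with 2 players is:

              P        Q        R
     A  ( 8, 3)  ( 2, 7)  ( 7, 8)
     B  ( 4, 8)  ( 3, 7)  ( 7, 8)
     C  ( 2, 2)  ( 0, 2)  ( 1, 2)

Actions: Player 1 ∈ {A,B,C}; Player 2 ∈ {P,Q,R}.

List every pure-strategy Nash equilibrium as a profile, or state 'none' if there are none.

(A,P): not NE [P2→R gives 8>3]
(A,Q): not NE [P1→B gives 3>2; P2→R gives 8>7]
(A,R): NE
(B,P): not NE [P1→A gives 8>4]
(B,Q): not NE [P2→R gives 8>7]
(B,R): NE
(C,P): not NE [P1→A gives 8>2]
(C,Q): not NE [P1→B gives 3>0]
(C,R): not NE [P1→B gives 7>1]

NE set: (A,R), (B,R)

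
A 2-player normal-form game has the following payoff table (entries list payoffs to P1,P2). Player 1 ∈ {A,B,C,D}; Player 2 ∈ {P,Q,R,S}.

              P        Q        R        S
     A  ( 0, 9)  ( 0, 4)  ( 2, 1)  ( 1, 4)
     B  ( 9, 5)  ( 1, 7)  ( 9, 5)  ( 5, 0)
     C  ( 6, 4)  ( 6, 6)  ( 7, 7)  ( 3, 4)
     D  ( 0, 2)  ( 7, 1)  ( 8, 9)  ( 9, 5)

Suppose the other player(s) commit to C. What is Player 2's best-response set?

u_2(P vs C) = 4
u_2(Q vs C) = 6
u_2(R vs C) = 7
u_2(S vs C) = 4
max payoff 7 at {R}

BR_2 = {R}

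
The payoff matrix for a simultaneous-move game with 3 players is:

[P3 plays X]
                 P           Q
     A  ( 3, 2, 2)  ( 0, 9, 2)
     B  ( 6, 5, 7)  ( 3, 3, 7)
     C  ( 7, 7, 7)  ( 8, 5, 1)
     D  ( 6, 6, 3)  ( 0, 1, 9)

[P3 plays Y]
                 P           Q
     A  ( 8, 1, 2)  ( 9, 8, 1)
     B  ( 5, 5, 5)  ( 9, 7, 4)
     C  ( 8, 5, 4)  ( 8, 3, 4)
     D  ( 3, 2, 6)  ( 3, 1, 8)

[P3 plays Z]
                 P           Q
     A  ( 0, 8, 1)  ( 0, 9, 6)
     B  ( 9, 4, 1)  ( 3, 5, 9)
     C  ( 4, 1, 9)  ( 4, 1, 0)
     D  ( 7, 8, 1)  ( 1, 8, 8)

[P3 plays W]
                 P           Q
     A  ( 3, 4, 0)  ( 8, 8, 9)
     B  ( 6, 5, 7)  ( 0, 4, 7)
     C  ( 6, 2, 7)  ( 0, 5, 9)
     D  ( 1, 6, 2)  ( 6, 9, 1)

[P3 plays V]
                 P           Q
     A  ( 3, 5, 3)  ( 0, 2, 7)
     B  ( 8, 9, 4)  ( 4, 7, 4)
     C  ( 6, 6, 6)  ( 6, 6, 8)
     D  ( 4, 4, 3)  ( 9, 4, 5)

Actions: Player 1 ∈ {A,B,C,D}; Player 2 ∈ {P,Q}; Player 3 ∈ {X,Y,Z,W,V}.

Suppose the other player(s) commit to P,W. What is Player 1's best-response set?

u_1(A vs P,W) = 3
u_1(B vs P,W) = 6
u_1(C vs P,W) = 6
u_1(D vs P,W) = 1
max payoff 6 at {B,C}

P1 best: {B,C}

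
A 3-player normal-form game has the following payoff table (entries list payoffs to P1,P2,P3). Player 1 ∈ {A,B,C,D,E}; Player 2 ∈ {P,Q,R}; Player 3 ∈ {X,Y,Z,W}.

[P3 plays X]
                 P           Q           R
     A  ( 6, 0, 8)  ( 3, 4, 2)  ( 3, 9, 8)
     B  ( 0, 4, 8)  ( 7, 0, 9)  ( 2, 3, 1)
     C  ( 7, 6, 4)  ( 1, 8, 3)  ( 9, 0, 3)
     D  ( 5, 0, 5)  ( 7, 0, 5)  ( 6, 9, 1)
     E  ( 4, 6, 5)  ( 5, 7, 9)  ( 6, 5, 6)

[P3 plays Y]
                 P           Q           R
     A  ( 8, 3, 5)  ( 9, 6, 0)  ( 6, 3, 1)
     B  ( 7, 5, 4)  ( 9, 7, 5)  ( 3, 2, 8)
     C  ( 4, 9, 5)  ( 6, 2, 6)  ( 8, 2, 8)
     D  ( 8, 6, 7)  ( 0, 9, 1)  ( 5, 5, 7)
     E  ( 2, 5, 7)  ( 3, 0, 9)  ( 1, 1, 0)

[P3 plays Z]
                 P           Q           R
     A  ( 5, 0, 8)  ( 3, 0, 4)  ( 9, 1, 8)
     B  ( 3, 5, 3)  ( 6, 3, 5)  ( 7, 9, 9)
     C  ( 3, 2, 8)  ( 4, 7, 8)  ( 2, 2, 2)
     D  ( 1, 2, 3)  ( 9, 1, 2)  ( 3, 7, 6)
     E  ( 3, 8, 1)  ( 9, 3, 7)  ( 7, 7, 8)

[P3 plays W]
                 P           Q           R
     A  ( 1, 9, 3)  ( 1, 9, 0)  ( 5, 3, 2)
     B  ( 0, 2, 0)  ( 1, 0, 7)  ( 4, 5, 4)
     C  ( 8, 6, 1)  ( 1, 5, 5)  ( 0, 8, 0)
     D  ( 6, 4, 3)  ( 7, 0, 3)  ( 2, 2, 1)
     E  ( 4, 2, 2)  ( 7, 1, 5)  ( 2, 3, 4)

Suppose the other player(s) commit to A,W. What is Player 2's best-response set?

BR_2 = {P,Q}

u_2(P vs A,W) = 9
u_2(Q vs A,W) = 9
u_2(R vs A,W) = 3
max payoff 9 at {P,Q}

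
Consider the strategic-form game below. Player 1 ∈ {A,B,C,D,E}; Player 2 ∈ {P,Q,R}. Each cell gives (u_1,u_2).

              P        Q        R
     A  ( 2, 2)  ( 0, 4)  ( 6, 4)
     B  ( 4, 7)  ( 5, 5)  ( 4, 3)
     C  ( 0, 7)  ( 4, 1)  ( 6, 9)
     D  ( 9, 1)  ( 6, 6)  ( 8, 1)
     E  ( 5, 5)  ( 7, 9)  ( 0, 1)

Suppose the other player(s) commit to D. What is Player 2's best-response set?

u_2(P vs D) = 1
u_2(Q vs D) = 6
u_2(R vs D) = 1
max payoff 6 at {Q}

P2 best: {Q}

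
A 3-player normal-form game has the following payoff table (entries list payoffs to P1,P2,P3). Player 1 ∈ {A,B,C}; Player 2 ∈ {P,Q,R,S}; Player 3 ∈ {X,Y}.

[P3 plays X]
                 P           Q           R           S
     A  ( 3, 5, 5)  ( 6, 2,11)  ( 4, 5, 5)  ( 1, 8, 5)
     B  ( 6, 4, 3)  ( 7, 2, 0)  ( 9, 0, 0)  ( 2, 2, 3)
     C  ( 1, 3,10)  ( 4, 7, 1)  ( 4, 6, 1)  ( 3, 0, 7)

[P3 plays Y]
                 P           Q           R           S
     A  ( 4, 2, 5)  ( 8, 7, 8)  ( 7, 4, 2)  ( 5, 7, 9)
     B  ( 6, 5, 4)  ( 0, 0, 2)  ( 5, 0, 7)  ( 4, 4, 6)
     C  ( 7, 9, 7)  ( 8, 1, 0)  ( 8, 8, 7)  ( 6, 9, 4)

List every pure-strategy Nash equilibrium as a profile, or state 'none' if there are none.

PSNE: ∅

(A,P,X): not NE [P1→B gives 6>3; P2→S gives 8>5]
(A,P,Y): not NE [P1→C gives 7>4; P2→S gives 7>2]
(A,Q,X): not NE [P1→B gives 7>6; P2→S gives 8>2]
(A,Q,Y): not NE [P3→X gives 11>8]
(A,R,X): not NE [P1→B gives 9>4; P2→S gives 8>5]
(A,R,Y): not NE [P1→C gives 8>7; P2→S gives 7>4; P3→X gives 5>2]
(A,S,X): not NE [P1→C gives 3>1; P3→Y gives 9>5]
(A,S,Y): not NE [P1→C gives 6>5]
(B,P,X): not NE [P3→Y gives 4>3]
(B,P,Y): not NE [P1→C gives 7>6]
(B,Q,X): not NE [P2→P gives 4>2; P3→Y gives 2>0]
(B,Q,Y): not NE [P1→C gives 8>0; P2→P gives 5>0]
(B,R,X): not NE [P2→P gives 4>0; P3→Y gives 7>0]
(B,R,Y): not NE [P1→C gives 8>5; P2→P gives 5>0]
(B,S,X): not NE [P1→C gives 3>2; P2→P gives 4>2; P3→Y gives 6>3]
(B,S,Y): not NE [P1→C gives 6>4; P2→P gives 5>4]
(C,P,X): not NE [P1→B gives 6>1; P2→Q gives 7>3]
(C,P,Y): not NE [P3→X gives 10>7]
(C,Q,X): not NE [P1→B gives 7>4]
(C,Q,Y): not NE [P2→S gives 9>1; P3→X gives 1>0]
(C,R,X): not NE [P1→B gives 9>4; P2→Q gives 7>6; P3→Y gives 7>1]
(C,R,Y): not NE [P2→S gives 9>8]
(C,S,X): not NE [P2→Q gives 7>0]
(C,S,Y): not NE [P3→X gives 7>4]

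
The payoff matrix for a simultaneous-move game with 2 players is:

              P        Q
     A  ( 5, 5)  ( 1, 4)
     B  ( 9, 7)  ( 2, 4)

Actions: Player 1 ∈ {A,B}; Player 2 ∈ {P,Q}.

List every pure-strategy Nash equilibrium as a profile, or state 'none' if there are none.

PSNE = {(B,P)}

(A,P): not NE [P1→B gives 9>5]
(A,Q): not NE [P1→B gives 2>1; P2→P gives 5>4]
(B,P): NE
(B,Q): not NE [P2→P gives 7>4]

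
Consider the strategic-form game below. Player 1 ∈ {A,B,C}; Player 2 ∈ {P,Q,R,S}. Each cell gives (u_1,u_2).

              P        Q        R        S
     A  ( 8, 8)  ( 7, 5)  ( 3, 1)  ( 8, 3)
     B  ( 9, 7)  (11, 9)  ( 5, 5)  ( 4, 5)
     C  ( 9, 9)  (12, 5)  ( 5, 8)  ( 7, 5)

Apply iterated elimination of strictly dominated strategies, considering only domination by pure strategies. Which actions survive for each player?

Survivors P1:{B,C} P2:{P,Q}

P2 drop R (P beats it: A:8>1 B:7>5 C:9>8)
P2 drop S (P beats it: A:8>3 B:7>5 C:9>5)
P1 drop A (B beats it: P:9>8 Q:11>7)
P1→{B,C} P2→{P,Q}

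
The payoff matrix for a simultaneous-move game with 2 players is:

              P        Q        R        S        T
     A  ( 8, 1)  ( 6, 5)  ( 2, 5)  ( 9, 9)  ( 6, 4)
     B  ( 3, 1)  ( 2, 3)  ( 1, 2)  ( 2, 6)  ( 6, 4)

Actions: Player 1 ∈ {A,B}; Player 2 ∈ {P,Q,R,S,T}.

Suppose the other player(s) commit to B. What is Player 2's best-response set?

BR_2 = {S}

u_2(P vs B) = 1
u_2(Q vs B) = 3
u_2(R vs B) = 2
u_2(S vs B) = 6
u_2(T vs B) = 4
max payoff 6 at {S}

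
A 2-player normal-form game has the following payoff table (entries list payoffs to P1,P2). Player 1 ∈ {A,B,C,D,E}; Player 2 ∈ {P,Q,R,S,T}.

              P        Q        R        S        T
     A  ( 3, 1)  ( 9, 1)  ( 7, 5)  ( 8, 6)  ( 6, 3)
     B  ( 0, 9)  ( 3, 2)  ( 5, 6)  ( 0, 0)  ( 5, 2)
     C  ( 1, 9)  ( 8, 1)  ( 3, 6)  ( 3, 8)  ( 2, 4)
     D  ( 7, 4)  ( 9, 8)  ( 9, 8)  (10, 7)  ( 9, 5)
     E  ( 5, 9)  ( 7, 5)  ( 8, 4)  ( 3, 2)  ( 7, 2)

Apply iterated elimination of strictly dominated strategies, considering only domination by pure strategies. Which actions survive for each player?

Remaining: P1:{A,D} P2:{Q,R,S}

P1 drop B (A beats it: P:3>0 Q:9>3 R:7>5 S:8>0 T:6>5)
P1 drop C (A beats it: P:3>1 Q:9>8 R:7>3 S:8>3 T:6>2)
P1 drop E (D beats it: P:7>5 Q:9>7 R:9>8 S:10>3 T:9>7)
P2 drop P (R beats it: A:5>1 D:8>4)
P2 drop T (R beats it: A:5>3 D:8>5)
P1→{A,D} P2→{Q,R,S}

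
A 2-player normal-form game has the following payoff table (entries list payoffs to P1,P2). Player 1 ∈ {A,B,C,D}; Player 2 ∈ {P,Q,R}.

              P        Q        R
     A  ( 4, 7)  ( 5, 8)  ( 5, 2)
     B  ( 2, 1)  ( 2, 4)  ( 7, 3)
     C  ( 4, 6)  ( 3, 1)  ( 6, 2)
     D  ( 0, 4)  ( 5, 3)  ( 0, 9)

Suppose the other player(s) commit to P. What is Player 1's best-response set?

u_1(A vs P) = 4
u_1(B vs P) = 2
u_1(C vs P) = 4
u_1(D vs P) = 0
max payoff 4 at {A,C}

P1 best: {A,C}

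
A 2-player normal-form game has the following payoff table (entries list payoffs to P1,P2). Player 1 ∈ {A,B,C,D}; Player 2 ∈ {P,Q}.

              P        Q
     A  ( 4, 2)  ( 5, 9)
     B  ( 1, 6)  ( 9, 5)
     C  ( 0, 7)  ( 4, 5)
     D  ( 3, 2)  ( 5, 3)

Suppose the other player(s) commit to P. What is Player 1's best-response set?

P1 best: {A}

u_1(A vs P) = 4
u_1(B vs P) = 1
u_1(C vs P) = 0
u_1(D vs P) = 3
max payoff 4 at {A}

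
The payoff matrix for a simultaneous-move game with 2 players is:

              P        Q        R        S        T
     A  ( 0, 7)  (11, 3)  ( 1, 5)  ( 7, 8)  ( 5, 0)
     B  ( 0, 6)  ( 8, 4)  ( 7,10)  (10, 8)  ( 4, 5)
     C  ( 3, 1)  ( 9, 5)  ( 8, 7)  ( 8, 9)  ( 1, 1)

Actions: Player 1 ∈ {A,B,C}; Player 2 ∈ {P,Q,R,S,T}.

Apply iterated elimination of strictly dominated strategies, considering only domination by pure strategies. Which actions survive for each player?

Remaining: P1:{B,C} P2:{R,S}

P2 drop P (S beats it: A:8>7 B:8>6 C:9>1)
P2 drop Q (R beats it: A:5>3 B:10>4 C:7>5)
P2 drop T (R beats it: A:5>0 B:10>5 C:7>1)
P1 drop A (B beats it: R:7>1 S:10>7)
P1→{B,C} P2→{R,S}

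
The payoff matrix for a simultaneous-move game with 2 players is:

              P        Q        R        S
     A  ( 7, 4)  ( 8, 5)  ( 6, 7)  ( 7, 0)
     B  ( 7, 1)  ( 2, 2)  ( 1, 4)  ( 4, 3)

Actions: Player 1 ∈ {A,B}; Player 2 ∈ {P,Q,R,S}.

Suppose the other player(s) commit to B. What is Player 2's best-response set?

u_2(P vs B) = 1
u_2(Q vs B) = 2
u_2(R vs B) = 4
u_2(S vs B) = 3
max payoff 4 at {R}

argmax u_2 = {R}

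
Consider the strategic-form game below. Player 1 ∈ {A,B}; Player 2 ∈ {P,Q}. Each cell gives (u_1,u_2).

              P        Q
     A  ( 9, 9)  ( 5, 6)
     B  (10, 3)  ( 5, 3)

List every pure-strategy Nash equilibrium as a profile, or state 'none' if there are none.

(A,P): not NE [P1→B gives 10>9]
(A,Q): not NE [P2→P gives 9>6]
(B,P): NE
(B,Q): NE

Nash profiles: (B,P), (B,Q)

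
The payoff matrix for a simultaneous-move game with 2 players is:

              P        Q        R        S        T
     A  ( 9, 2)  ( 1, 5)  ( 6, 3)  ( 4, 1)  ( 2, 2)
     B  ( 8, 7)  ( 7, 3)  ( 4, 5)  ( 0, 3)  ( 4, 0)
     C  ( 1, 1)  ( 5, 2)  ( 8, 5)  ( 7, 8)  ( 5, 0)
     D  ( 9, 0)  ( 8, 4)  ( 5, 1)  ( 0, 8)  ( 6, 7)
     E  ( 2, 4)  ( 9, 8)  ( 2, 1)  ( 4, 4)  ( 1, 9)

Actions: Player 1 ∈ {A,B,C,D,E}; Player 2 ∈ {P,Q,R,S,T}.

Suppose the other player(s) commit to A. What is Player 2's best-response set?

argmax u_2 = {Q}

u_2(P vs A) = 2
u_2(Q vs A) = 5
u_2(R vs A) = 3
u_2(S vs A) = 1
u_2(T vs A) = 2
max payoff 5 at {Q}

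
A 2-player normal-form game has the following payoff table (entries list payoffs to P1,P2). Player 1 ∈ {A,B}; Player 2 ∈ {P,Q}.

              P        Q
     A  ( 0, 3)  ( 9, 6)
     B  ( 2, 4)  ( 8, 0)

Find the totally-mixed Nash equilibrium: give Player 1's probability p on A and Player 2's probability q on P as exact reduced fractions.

p=4/7, q=1/3

P1 indiff ⇒ q·0+(1-q)·9 = q·2+(1-q)·8 ⇒ q(-2) = (1-q)(-1) ⇒ q = 1/3
P2 indiff ⇒ p·3+(1-p)·4 = p·6+(1-p)·0 ⇒ p(-3) = (1-p)(-4) ⇒ p = 4/7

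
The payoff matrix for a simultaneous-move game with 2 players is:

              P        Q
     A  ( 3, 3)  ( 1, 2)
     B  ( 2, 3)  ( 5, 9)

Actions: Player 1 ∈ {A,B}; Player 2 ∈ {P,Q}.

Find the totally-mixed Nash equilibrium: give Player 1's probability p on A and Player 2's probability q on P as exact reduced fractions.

p=6/7, q=4/5

P1 indiff ⇒ q·3+(1-q)·1 = q·2+(1-q)·5 ⇒ q(1) = (1-q)(4) ⇒ q = 4/5
P2 indiff ⇒ p·3+(1-p)·3 = p·2+(1-p)·9 ⇒ p(1) = (1-p)(6) ⇒ p = 6/7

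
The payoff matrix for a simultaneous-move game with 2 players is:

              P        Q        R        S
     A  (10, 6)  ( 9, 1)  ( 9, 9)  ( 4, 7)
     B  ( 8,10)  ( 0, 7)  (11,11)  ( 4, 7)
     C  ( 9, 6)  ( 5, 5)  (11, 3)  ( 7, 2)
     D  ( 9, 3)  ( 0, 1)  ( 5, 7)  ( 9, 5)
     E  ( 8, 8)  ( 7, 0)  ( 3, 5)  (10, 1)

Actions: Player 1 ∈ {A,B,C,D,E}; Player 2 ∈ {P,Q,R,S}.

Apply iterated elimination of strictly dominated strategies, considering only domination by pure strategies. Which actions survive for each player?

IESDS → P1:{A,B,C} P2:{P,R}

P2 drop Q (P beats it: A:6>1 B:10>7 C:6>5 D:3>1 E:8>0)
P2 drop S (R beats it: A:9>7 B:11>7 C:3>2 D:7>5 E:5>1)
P1 drop D (A beats it: P:10>9 R:9>5)
P1 drop E (A beats it: P:10>8 R:9>3)
P1→{A,B,C} P2→{P,R}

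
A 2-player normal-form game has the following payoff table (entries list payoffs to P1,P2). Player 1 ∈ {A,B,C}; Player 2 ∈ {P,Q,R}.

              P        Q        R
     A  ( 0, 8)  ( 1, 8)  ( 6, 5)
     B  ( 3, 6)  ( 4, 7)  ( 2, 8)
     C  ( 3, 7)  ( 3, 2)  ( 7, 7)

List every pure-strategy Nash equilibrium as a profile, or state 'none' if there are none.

PSNE = {(C,P), (C,R)}

(A,P): not NE [P1→C gives 3>0]
(A,Q): not NE [P1→B gives 4>1]
(A,R): not NE [P1→C gives 7>6; P2→Q gives 8>5]
(B,P): not NE [P2→R gives 8>6]
(B,Q): not NE [P2→R gives 8>7]
(B,R): not NE [P1→C gives 7>2]
(C,P): NE
(C,Q): not NE [P1→B gives 4>3; P2→R gives 7>2]
(C,R): NE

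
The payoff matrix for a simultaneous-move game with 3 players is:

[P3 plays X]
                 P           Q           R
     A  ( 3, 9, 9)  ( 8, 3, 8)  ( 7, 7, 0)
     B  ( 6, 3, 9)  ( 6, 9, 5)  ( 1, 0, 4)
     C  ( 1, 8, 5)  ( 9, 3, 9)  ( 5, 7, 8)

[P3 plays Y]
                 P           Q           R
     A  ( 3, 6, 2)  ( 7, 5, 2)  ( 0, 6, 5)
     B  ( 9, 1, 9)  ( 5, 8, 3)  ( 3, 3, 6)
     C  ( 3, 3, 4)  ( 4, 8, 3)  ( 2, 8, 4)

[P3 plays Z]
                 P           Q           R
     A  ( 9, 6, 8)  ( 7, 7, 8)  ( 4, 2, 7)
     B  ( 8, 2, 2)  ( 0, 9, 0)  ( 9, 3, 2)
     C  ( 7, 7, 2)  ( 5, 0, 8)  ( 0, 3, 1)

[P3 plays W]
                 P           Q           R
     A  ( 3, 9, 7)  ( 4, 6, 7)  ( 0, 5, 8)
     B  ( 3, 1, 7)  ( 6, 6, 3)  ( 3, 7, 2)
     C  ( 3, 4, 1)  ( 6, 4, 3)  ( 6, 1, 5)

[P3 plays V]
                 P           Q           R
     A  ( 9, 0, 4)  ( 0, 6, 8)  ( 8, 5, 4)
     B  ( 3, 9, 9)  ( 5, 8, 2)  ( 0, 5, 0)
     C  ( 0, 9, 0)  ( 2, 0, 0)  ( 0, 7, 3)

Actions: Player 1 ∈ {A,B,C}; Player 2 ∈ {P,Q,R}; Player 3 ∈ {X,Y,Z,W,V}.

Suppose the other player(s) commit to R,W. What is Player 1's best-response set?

u_1(A vs R,W) = 0
u_1(B vs R,W) = 3
u_1(C vs R,W) = 6
max payoff 6 at {C}

BR_1 = {C}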